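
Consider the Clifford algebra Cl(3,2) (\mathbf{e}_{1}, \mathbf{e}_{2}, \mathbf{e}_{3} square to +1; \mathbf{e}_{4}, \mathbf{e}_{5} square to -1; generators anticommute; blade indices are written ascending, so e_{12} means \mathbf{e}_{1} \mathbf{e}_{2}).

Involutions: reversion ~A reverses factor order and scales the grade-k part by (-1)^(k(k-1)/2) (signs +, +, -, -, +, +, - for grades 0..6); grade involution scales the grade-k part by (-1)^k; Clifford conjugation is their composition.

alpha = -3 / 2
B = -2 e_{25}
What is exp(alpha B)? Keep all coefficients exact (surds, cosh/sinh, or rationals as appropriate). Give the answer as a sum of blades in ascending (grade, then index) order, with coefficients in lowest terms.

B^2 = (-2)^2*(e_{25})^2 = 4*(+1) = 4 (a basis 2-blade squares to minus the product of its generators' squares).
B^2 = 4 — B^2 > 0, so the exponential closes hyperbolically: l = 2, alpha*l = -3, so exp(alpha B) = cosh(-3) + (sinh(-3)/2)*B = \cosh{\left(3 \right)} + (- \frac{\sinh{\left(3 \right)}}{2})*B.
Answer: \cosh{\left(3 \right)} + \sinh{\left(3 \right)} e_{25}


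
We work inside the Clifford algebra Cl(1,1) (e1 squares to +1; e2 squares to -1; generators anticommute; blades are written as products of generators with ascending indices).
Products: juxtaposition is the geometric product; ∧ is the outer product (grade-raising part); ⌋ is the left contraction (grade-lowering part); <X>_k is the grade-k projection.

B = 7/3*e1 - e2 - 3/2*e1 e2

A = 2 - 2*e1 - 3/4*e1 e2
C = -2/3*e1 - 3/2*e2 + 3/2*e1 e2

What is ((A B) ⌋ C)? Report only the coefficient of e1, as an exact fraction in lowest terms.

step 1: -85/24 + 47/12*e1 + 11/4*e2 - e1 e2
step 2: 1/72 + 467/72*e1 + 179/16*e2 - 85/16*e1 e2
Answer: 467/72


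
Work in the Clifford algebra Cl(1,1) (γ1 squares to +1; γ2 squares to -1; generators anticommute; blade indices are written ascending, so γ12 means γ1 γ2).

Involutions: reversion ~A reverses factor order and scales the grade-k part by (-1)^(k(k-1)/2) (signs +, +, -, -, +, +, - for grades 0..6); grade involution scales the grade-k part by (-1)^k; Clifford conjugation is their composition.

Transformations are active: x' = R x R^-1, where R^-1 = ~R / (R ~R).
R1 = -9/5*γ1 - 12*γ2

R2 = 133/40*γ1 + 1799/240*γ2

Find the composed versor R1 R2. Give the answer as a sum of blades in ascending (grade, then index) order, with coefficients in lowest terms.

Distribute over the terms of R1 (each basis-blade product reordered to ascending indices, repeated generators contracted through their squares):
(-9/5*γ1) R2 = -1197/200 - 5397/400*γ12
(-12*γ2) R2 = 1799/20 + 399/10*γ12
Summing the partial products and collecting blades:
Answer: 16793/200 + 10563/400*γ12


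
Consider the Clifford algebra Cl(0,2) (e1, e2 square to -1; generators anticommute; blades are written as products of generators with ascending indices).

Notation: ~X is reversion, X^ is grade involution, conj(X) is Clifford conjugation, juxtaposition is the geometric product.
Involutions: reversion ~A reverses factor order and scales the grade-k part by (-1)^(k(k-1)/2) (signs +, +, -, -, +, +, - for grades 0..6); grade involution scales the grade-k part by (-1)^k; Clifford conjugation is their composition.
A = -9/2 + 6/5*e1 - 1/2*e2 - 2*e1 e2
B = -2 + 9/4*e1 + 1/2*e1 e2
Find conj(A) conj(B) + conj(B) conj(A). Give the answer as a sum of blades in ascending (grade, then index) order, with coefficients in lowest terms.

first term: 73/10 + 491/40*e1 - 61/10*e2 - 5/8*e1 e2
second term: 73/10 + 511/40*e1 + 41/10*e2 - 23/8*e1 e2
Answer: 73/5 + 501/20*e1 - 2*e2 - 7/2*e1 e2


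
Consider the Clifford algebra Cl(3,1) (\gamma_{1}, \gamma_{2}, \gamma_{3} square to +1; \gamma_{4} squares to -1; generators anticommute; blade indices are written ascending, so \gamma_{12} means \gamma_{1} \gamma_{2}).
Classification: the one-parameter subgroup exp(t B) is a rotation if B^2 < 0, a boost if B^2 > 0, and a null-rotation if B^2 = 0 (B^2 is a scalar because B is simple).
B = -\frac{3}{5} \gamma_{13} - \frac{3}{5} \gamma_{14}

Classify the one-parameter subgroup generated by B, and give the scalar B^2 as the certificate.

B^2 term by term: the squares give (-\frac{3}{5})^2*(\gamma_{13})^2 + (-\frac{3}{5})^2*(\gamma_{14})^2 = \frac{9}{25}*(-1) + \frac{9}{25}*(+1) = 0 (each basis 2-blade squares to minus the product of its generators' squares); cross terms between blades sharing an index anticommute and cancel. So B^2 = 0.
Answer: null-rotation, certificate B^2 = 0. One invariant decides it: the square 0 survives every conjugation, and its sign is exactly the classification.


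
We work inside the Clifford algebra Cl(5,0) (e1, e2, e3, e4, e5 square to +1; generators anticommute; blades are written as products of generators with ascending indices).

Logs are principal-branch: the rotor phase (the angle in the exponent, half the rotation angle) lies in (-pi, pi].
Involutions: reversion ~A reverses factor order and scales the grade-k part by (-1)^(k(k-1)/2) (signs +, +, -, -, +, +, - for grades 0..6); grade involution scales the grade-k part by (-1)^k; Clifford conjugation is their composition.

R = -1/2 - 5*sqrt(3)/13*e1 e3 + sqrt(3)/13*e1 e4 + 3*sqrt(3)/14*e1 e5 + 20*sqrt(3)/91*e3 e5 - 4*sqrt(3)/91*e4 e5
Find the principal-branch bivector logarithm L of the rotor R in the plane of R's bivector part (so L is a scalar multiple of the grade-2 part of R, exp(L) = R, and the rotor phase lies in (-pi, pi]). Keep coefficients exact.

The scalar part of R is -1/2, and that scalar determines the rotor phase on the principal branch; recovering the unit plane as bivector-part over sine of the phase gives L = phase * plane.
Concretely: cos(phase) = -1/2 gives phase = ±2*pi/3, and since phase/sin(phase) is even the sign is immaterial: L = (phase/sin(phase)) * <R>_2 = (4*sqrt(3)*pi/9) * <R>_2.
Answer: -20*pi/39*e1 e3 + 4*pi/39*e1 e4 + 2*pi/7*e1 e5 + 80*pi/273*e3 e5 - 16*pi/273*e4 e5


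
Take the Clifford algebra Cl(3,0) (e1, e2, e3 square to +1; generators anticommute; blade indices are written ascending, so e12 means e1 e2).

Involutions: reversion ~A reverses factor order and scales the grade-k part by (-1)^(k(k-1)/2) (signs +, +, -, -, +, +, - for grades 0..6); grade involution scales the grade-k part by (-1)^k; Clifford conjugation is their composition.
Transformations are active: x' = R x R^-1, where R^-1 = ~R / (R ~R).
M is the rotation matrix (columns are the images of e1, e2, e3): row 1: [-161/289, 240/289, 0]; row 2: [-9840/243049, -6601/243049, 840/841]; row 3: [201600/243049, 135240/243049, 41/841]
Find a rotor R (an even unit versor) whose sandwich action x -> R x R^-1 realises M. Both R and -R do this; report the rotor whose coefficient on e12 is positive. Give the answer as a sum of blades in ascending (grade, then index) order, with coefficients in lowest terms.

Method: write R = a + b12*e12 + b13*e13 + b23*e23 with a^2 + b12^2 + b13^2 + b23^2 = 1 (so R^-1 = ~R). Expanding the columns R e_j ~R gives tr M = 4a^2 - 1 and, from the antisymmetric part, M21 - M12 = -4a*b12, M13 - M31 = 4a*b13, M32 - M23 = -4a*b23.
Here tr M = -130153/243049, so a^2 = (1 + tr M)/4 = 28224/243049 and a = ±168/493. Taking a = 168/493: M21 - M12 = -211680/243049, M13 - M31 = -201600/243049, M32 - M23 = -107520/243049, giving b12 = 315/493, b13 = -300/493, b23 = 160/493, i.e. R = 168/493 + 315/493*e12 - 300/493*e13 + 160/493*e23.
Its e12 coefficient is already positive.
Answer: 168/493 + 315/493*e12 - 300/493*e13 + 160/493*e23. Key observation: the double cover Spin(3) -> SO(3) sends R and -R to the same matrix (trace -130153/243049 here), so the stated sign of the e12 coefficient is what selects one sheet.


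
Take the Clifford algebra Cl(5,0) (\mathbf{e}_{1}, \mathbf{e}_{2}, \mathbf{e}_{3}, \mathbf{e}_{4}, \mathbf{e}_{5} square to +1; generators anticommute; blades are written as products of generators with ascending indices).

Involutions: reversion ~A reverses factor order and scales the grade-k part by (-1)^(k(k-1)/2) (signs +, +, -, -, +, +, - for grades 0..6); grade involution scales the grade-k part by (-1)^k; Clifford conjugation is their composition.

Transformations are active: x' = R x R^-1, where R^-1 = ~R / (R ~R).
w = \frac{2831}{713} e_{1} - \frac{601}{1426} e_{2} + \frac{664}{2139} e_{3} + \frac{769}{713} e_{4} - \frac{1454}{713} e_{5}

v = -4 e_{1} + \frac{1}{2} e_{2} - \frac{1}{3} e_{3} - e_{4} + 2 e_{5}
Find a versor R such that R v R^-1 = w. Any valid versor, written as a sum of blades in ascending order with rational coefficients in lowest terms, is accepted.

Why this works: both vectors square to \frac{769}{36}, so q(v) = q(w) and R = v + w = -\frac{21}{713} e_{1} + \frac{56}{713} e_{2} - \frac{49}{2139} e_{3} + \frac{56}{713} e_{4} - \frac{28}{713} e_{5} carries v to w — its own direction survives, the complement (v - w)/2 flips.
Answer: -\frac{21}{713} e_{1} + \frac{56}{713} e_{2} - \frac{49}{2139} e_{3} + \frac{56}{713} e_{4} - \frac{28}{713} e_{5}


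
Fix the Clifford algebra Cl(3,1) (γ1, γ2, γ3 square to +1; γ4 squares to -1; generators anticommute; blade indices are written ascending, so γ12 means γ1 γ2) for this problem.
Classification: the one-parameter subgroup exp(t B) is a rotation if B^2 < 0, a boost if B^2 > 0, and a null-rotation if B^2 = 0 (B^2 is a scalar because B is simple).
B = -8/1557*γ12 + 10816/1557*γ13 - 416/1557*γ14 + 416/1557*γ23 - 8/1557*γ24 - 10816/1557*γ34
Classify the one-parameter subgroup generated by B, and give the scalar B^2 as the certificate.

B^2 term by term: the squares give (-8/1557)^2*(γ12)^2 + (10816/1557)^2*(γ13)^2 + (-416/1557)^2*(γ14)^2 + (416/1557)^2*(γ23)^2 + (-8/1557)^2*(γ24)^2 + (-10816/1557)^2*(γ34)^2 = 64/2424249*(-1) + 116985856/2424249*(-1) + 173056/2424249*(+1) + 173056/2424249*(-1) + 64/2424249*(+1) + 116985856/2424249*(+1) = 0 (each basis 2-blade squares to minus the product of its generators' squares); cross terms between blades sharing an index anticommute and cancel; the commuting (index-disjoint) pairs give grade-4 terms 2*c*c'*(blade product), which cancel blade by blade — γ1234: 173056/2424249 + 173056/2424249 - 346112/2424249 = 0 — confirming B is simple. So B^2 = 0.
Answer: null-rotation, certificate B^2 = 0. Note: conjugating B changes its blade decomposition but never the scalar B^2 = 0, whose sign settles the classification.


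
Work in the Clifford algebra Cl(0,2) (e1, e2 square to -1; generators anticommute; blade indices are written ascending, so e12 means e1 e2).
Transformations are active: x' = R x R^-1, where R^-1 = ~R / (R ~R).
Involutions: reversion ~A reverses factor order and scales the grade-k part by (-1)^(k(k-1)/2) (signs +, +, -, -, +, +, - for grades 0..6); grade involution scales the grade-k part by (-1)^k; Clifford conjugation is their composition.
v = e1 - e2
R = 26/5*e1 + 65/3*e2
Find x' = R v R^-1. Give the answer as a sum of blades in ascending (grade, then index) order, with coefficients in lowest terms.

~R = 26/5*e1 + 65/3*e2, and R ~R = -111709/225, so R^-1 = ~R / (-111709/225).
R v = 247/15 - 403/15*e12
Answer: -889/661*e1 - 289/661*e2


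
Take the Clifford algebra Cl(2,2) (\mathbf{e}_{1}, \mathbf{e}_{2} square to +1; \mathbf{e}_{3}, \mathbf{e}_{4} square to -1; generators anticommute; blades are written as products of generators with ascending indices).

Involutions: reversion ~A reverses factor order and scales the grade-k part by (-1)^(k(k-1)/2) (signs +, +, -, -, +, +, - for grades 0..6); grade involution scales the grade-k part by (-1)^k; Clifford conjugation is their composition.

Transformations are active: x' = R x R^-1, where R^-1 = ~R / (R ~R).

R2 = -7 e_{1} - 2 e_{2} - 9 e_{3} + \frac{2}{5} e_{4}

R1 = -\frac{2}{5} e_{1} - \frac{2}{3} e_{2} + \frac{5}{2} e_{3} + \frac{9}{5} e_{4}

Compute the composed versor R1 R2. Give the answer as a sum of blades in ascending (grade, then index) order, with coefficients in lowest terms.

Distribute over the terms of R1 (each basis-blade product reordered to ascending indices, repeated generators contracted through their squares):
(-\frac{2}{5} e_{1}) R2 = \frac{14}{5} + \frac{4}{5} e_{1} e_{2} + \frac{18}{5} e_{1} e_{3} - \frac{4}{25} e_{1} e_{4}
(-\frac{2}{3} e_{2}) R2 = \frac{4}{3} - \frac{14}{3} e_{1} e_{2} + 6 e_{2} e_{3} - \frac{4}{15} e_{2} e_{4}
(\frac{5}{2} e_{3}) R2 = \frac{45}{2} + \frac{35}{2} e_{1} e_{3} + 5 e_{2} e_{3} + e_{3} e_{4}
(\frac{9}{5} e_{4}) R2 = -\frac{18}{25} + \frac{63}{5} e_{1} e_{4} + \frac{18}{5} e_{2} e_{4} + \frac{81}{5} e_{3} e_{4}
Summing the partial products and collecting blades:
Answer: \frac{3887}{150} - \frac{58}{15} e_{1} e_{2} + \frac{211}{10} e_{1} e_{3} + \frac{311}{25} e_{1} e_{4} + 11 e_{2} e_{3} + \frac{10}{3} e_{2} e_{4} + \frac{86}{5} e_{3} e_{4}


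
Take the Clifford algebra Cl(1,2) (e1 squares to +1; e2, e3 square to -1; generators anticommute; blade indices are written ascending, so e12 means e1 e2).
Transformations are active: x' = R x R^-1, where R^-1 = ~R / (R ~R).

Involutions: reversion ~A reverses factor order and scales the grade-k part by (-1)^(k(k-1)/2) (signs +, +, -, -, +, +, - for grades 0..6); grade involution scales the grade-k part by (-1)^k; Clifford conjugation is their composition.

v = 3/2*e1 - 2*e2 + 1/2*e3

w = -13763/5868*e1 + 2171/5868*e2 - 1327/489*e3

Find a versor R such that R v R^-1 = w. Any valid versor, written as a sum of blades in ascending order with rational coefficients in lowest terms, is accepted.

Reasoning: v^2 = w^2 = -2 since conjugation preserves the quadratic form; R = v + w = -4961/5868*e1 - 9565/5868*e2 - 2165/978*e3 is then valid when invertible, keeping its own part and reversing (v - w)/2.
Answer: -4961/5868*e1 - 9565/5868*e2 - 2165/978*e3


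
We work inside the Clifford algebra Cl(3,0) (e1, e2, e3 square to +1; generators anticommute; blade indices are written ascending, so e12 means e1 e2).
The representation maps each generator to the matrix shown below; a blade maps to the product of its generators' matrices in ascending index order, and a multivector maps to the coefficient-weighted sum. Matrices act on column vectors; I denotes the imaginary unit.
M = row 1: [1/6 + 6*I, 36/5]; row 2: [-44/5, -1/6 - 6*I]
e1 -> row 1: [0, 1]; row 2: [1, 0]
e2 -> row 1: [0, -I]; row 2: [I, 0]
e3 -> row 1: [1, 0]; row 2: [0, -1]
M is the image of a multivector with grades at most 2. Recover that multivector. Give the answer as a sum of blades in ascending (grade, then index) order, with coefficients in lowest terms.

Method: 1, rho(e1), rho(e2), rho(e3) form a trace-orthogonal basis of the 2x2 complex matrices (tr(X Y) = 2 if X = Y, else 0), so M = m0*1 + m1*rho(e1) + m2*rho(e2) + m3*rho(e3) with m0 = tr(M)/2 = 0, m1 = tr(M rho(e1))/2 = -4/5, m2 = tr(M rho(e2))/2 = 8*I, m3 = tr(M rho(e3))/2 = 1/6 + 6*I.
Multiplying table entries, the bivector images are rho(e12) = I*rho(e3), rho(e13) = -I*rho(e2), rho(e23) = I*rho(e1); with real blade coefficients the real parts of m0..m3 are the coefficients of 1, e1, e2, e3 and the imaginary parts give the bivectors (e23: Im m1, e13: -Im m2, e12: Im m3).
Answer: -4/5*e1 + 1/6*e3 + 6*e12 - 8*e13


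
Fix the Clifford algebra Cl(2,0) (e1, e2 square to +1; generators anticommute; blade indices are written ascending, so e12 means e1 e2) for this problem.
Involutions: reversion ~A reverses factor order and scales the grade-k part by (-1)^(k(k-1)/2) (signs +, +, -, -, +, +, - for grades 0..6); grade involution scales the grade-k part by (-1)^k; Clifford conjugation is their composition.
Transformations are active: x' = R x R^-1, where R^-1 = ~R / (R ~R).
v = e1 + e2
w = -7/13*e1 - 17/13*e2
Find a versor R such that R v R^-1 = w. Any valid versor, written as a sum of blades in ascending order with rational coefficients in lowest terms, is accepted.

Here q(v) = q(w) = 2; the classical choice R = v + w = 6/13*e1 - 4/13*e2 then realises v -> w under the sandwich.
Answer: 6/13*e1 - 4/13*e2


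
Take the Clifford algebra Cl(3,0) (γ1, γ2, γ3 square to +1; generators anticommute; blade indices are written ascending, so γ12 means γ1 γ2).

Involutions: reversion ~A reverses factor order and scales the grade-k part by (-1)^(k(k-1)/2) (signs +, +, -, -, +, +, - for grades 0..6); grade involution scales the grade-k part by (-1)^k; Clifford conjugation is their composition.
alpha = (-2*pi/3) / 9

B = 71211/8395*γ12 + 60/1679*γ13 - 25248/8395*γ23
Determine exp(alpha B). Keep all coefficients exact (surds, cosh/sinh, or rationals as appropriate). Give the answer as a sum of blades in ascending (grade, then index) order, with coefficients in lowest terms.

B^2 term by term: the squares give (71211/8395)^2*(γ12)^2 + (60/1679)^2*(γ13)^2 + (-25248/8395)^2*(γ23)^2 = 5071006521/70476025*(-1) + 3600/2819041*(-1) + 637461504/70476025*(-1) = -81 (each basis 2-blade squares to minus the product of its generators' squares); cross terms between blades sharing an index anticommute and cancel. So B^2 = -81.
B^2 = -81 — B^2 < 0, so the exponential closes trigonometrically: l = 9, alpha*l = -2*pi/3, so exp(alpha B) = cos(-2*pi/3) + (sin(-2*pi/3)/9)*B = -1/2 + (-sqrt(3)/18)*B.
Answer: -1/2 - 23737*sqrt(3)/50370*γ12 - 10*sqrt(3)/5037*γ13 + 4208*sqrt(3)/25185*γ23


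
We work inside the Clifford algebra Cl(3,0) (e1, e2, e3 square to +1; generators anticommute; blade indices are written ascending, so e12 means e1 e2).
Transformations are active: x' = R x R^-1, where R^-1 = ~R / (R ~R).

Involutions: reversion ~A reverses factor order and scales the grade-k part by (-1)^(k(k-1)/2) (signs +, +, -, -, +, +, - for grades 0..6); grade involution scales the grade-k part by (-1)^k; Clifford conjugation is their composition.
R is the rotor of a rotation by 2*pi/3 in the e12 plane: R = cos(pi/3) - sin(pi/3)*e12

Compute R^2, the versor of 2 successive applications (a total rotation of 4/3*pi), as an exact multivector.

Rotor phase runs at HALF the rotation angle; powers of one rotor simply add phase, so after 2 steps in e12 the phase is 2*pi/3 = 2*pi/3 and R^2 = cos(2*pi/3) - sin(2*pi/3)*e12.
cos(2*pi/3) = -1/2 and sin(2*pi/3) = sqrt(3)/2, so R^2 = -1/2 - sqrt(3)/2*e12. The net rotation is 4/3*pi; the rotor keeps the half-angle phase exactly.
Answer: -1/2 - sqrt(3)/2*e12


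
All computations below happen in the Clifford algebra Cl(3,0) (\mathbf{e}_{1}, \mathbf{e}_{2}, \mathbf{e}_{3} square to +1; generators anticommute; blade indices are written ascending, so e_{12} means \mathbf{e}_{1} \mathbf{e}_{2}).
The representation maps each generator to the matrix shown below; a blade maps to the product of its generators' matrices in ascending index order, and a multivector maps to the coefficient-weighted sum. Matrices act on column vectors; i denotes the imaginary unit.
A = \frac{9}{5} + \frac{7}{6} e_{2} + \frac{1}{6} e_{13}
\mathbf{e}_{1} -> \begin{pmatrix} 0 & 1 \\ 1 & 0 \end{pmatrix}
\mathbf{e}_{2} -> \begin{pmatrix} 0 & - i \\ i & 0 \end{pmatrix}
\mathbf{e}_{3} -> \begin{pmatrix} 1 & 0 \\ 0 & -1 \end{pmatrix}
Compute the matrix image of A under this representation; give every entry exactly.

Bivector images (products of the table entries): rho(e_{13}) = rho(\mathbf{e}_{1})rho(\mathbf{e}_{3}) = \begin{pmatrix} 0 & -1 \\ 1 & 0 \end{pmatrix}.
M = (\frac{9}{5})*1 + (\frac{7}{6})*rho(e_{2}) + (\frac{1}{6})*rho(e_{13}), summed entrywise (1 is the identity matrix):
Answer: \begin{pmatrix} \frac{9}{5} & - \frac{1}{6} - \frac{7 i}{6} \\ \frac{1}{6} + \frac{7 i}{6} & \frac{9}{5} \end{pmatrix}


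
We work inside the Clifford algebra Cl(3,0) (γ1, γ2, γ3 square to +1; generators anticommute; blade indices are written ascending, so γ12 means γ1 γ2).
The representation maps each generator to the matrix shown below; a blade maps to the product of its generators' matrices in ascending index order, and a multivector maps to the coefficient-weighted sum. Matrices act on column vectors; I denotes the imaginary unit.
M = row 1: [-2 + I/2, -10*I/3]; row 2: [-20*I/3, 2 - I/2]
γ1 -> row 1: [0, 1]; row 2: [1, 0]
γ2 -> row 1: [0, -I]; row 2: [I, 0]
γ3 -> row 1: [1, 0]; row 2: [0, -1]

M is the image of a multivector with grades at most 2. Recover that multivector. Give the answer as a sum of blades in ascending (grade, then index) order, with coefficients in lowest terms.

Method: 1, rho(γ1), rho(γ2), rho(γ3) form a trace-orthogonal basis of the 2x2 complex matrices (tr(X Y) = 2 if X = Y, else 0), so M = m0*1 + m1*rho(γ1) + m2*rho(γ2) + m3*rho(γ3) with m0 = tr(M)/2 = 0, m1 = tr(M rho(γ1))/2 = -5*I, m2 = tr(M rho(γ2))/2 = -5/3, m3 = tr(M rho(γ3))/2 = -2 + I/2.
Multiplying table entries, the bivector images are rho(γ12) = I*rho(γ3), rho(γ13) = -I*rho(γ2), rho(γ23) = I*rho(γ1); with real blade coefficients the real parts of m0..m3 are the coefficients of 1, γ1, γ2, γ3 and the imaginary parts give the bivectors (γ23: Im m1, γ13: -Im m2, γ12: Im m3).
Answer: -5/3*γ2 - 2*γ3 + 1/2*γ12 - 5*γ23


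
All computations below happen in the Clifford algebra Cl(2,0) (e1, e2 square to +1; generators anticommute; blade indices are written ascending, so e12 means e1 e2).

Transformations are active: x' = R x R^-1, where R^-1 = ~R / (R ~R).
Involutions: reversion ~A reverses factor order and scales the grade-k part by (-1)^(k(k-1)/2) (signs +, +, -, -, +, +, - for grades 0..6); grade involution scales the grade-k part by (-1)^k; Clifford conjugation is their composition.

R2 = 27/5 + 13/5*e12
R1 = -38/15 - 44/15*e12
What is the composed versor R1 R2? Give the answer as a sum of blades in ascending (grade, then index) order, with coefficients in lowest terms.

Distribute over the terms of R1 (each basis-blade product reordered to ascending indices, repeated generators contracted through their squares):
(-38/15) R2 = -342/25 - 494/75*e12
(-44/15*e12) R2 = 572/75 - 396/25*e12
Summing the partial products and collecting blades:
Answer: -454/75 - 1682/75*e12


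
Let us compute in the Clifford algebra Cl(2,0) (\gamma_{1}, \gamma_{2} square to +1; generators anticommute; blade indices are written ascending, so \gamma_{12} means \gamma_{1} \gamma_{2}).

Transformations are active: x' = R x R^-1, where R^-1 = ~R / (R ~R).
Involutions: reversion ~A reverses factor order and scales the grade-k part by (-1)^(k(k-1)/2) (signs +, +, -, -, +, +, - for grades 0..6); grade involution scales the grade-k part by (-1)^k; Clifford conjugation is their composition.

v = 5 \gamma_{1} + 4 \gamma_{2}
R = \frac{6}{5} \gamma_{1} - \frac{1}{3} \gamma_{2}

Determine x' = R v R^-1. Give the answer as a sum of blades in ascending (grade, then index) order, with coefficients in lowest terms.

~R = \frac{6}{5} \gamma_{1} - \frac{1}{3} \gamma_{2}, and R ~R = \frac{349}{225}, so R^-1 = ~R / (\frac{349}{225}).
R v = \frac{14}{3} + \frac{97}{15} \gamma_{12}
Answer: \frac{775}{349} \gamma_{1} - \frac{2096}{349} \gamma_{2}


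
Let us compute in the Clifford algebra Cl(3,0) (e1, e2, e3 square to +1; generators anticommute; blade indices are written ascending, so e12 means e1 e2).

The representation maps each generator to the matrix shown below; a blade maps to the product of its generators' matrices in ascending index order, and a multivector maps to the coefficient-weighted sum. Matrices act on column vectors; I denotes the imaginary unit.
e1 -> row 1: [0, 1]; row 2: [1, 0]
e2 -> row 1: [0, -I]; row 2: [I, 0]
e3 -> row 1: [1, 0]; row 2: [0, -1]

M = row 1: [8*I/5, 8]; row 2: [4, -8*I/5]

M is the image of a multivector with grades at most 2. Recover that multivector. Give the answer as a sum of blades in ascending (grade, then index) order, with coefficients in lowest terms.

Method: 1, rho(e1), rho(e2), rho(e3) form a trace-orthogonal basis of the 2x2 complex matrices (tr(X Y) = 2 if X = Y, else 0), so M = m0*1 + m1*rho(e1) + m2*rho(e2) + m3*rho(e3) with m0 = tr(M)/2 = 0, m1 = tr(M rho(e1))/2 = 6, m2 = tr(M rho(e2))/2 = 2*I, m3 = tr(M rho(e3))/2 = 8*I/5.
Multiplying table entries, the bivector images are rho(e12) = I*rho(e3), rho(e13) = -I*rho(e2), rho(e23) = I*rho(e1); with real blade coefficients the real parts of m0..m3 are the coefficients of 1, e1, e2, e3 and the imaginary parts give the bivectors (e23: Im m1, e13: -Im m2, e12: Im m3).
Answer: 6*e1 + 8/5*e12 - 2*e13


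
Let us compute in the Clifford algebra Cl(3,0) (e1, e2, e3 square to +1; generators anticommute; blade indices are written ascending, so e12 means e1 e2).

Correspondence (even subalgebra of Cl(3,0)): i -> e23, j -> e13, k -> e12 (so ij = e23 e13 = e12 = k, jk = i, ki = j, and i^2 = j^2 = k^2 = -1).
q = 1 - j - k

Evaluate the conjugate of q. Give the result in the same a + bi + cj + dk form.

In blades: q = 1 - e12 - e13.
Quaternion conjugation is reversion on the even subalgebra: the scalar is fixed and every grade-2 blade flips sign, giving 1 + e12 + e13; translating back:
Answer: 1 + j + k


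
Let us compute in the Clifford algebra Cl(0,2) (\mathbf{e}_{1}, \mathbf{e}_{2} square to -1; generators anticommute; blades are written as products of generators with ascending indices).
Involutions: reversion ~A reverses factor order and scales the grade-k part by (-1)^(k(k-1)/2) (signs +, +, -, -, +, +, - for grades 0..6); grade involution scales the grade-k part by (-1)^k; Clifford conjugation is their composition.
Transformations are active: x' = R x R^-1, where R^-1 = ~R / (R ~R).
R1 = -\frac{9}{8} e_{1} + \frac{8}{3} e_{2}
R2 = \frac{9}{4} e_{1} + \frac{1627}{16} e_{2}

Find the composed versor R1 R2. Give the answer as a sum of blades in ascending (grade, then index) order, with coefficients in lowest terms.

Distribute over the terms of R1 (each basis-blade product reordered to ascending indices, repeated generators contracted through their squares):
(-\frac{9}{8} e_{1}) R2 = \frac{81}{32} - \frac{14643}{128} e_{1} e_{2}
(\frac{8}{3} e_{2}) R2 = -\frac{1627}{6} - 6 e_{1} e_{2}
Summing the partial products and collecting blades:
Answer: -\frac{25789}{96} - \frac{15411}{128} e_{1} e_{2}


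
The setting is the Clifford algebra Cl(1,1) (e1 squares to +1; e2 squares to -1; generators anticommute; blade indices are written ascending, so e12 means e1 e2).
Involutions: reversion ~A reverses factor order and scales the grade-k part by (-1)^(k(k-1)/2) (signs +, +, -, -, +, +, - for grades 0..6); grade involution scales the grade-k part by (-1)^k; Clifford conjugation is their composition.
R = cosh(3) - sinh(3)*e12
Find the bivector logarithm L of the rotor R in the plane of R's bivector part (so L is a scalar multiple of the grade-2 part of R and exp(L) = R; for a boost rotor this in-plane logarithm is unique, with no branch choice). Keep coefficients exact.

The scalar part of R is cosh(3), which determines |rapidity| via cosh; the sign lives in the bivector part, and pairing them (bivector part over sinh of the rapidity = the plane) gives the unique in-plane L = rapidity * plane.
Concretely: cosh(rapidity) = cosh(3) gives rapidity = ±3, and since rapidity/sinh(rapidity) is even the sign is immaterial: L = (rapidity/sinh(rapidity)) * <R>_2 = (3/sinh(3)) * <R>_2.
Answer: -3*e12


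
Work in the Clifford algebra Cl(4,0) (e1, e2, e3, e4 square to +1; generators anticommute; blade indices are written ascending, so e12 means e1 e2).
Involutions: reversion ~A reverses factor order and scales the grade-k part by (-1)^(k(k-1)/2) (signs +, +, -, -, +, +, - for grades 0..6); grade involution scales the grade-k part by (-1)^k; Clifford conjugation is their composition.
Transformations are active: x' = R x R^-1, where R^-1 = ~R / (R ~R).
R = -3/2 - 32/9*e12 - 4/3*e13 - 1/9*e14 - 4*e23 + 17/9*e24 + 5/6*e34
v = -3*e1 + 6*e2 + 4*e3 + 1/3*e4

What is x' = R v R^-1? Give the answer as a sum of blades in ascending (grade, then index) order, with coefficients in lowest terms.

~R = -3/2 + 32/9*e12 + 4/3*e13 + 1/9*e14 + 4*e23 - 17/9*e24 - 5/6*e34, and R ~R = 665/18, so R^-1 = ~R / (665/18).
R v = -1199/54*e1 - 946/27*e2 + 257/18*e3 - 31/2*e4 + 52/9*e123 - 167/27*e124 - 5/2*e134 - 35/9*e234
Answer: 7199/2565*e1 - 7568/2565*e2 - 53/9*e3 + 1610/513*e4


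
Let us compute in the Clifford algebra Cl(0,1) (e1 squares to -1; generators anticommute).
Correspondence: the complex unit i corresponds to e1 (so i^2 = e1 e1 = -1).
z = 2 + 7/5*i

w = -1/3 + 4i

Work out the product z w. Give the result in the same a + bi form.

In blades: z = 2 + 7/5*e1, w = -1/3 + 4*e1.
Distribute z over w term by term (generator squares from the signature, products reordered to ascending indices): (2)*w = -2/3 + 8*e1; (7/5*e1)*w = -28/5 - 7/15*e1.
Sum: -94/15 + 113/15*e1; translating back through the correspondence:
Answer: -94/15 + 113/15*i


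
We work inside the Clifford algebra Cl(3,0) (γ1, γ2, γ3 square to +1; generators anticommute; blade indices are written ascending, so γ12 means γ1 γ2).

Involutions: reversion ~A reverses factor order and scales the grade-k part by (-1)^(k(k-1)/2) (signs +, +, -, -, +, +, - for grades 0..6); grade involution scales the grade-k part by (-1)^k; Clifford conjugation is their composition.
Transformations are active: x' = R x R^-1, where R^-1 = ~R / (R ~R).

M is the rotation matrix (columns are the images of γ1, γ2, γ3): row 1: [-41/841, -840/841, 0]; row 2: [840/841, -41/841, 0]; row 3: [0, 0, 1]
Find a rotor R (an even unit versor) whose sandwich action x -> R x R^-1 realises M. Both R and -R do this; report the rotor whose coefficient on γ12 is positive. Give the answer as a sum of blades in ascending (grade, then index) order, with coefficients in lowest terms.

Method: write R = a + b12*γ12 + b13*γ13 + b23*γ23 with a^2 + b12^2 + b13^2 + b23^2 = 1 (so R^-1 = ~R). Expanding the columns R e_j ~R gives tr M = 4a^2 - 1 and, from the antisymmetric part, M21 - M12 = -4a*b12, M13 - M31 = 4a*b13, M32 - M23 = -4a*b23.
Here tr M = 759/841, so a^2 = (1 + tr M)/4 = 400/841 and a = ±20/29. Taking a = 20/29: M21 - M12 = 1680/841, M13 - M31 = 0, M32 - M23 = 0, giving b12 = -21/29, b13 = 0, b23 = 0, i.e. R = 20/29 - 21/29*γ12.
Its γ12 coefficient is negative, so report the other preimage -R.
Answer: -20/29 + 21/29*γ12. Uniqueness: Spin(3) -> SO(3) maps R and -R to the same rotation of trace 759/841; fixing the sign of the γ12 coefficient removes the ambiguity.


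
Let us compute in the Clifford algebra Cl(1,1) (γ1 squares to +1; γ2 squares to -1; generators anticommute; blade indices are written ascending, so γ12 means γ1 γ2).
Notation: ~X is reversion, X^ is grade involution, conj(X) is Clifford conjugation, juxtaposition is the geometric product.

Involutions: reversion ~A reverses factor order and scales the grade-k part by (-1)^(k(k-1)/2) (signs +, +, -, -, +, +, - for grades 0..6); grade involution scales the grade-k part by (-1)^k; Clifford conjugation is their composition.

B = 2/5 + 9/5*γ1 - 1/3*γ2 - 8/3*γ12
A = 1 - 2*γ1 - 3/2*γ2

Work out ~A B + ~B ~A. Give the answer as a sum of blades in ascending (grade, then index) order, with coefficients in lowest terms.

first term: -37/10 + 5*γ1 + 22/5*γ2 + 7/10*γ12
second term: -37/10 + 5*γ1 + 22/5*γ2 - 7/10*γ12
Answer: -37/5 + 10*γ1 + 44/5*γ2


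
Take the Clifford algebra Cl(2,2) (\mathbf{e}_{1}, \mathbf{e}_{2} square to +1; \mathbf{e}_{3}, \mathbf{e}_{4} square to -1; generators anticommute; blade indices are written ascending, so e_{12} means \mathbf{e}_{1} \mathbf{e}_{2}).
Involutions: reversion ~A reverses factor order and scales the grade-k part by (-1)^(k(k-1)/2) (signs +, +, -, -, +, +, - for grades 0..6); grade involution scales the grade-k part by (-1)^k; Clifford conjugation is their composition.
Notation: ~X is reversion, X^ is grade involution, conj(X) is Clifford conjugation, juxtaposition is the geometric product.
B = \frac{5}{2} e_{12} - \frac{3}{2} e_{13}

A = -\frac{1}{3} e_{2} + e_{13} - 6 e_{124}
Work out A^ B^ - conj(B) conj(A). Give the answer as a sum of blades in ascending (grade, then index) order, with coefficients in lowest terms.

first term: -\frac{3}{2} - \frac{5}{6} e_{1} - 15 e_{4} + \frac{5}{2} e_{23} + \frac{1}{2} e_{123} + 9 e_{234}
second term: -\frac{3}{2} - \frac{5}{6} e_{1} - 15 e_{4} - \frac{5}{2} e_{23} - \frac{1}{2} e_{123} - 9 e_{234}
Answer: 5 e_{23} + e_{123} + 18 e_{234}


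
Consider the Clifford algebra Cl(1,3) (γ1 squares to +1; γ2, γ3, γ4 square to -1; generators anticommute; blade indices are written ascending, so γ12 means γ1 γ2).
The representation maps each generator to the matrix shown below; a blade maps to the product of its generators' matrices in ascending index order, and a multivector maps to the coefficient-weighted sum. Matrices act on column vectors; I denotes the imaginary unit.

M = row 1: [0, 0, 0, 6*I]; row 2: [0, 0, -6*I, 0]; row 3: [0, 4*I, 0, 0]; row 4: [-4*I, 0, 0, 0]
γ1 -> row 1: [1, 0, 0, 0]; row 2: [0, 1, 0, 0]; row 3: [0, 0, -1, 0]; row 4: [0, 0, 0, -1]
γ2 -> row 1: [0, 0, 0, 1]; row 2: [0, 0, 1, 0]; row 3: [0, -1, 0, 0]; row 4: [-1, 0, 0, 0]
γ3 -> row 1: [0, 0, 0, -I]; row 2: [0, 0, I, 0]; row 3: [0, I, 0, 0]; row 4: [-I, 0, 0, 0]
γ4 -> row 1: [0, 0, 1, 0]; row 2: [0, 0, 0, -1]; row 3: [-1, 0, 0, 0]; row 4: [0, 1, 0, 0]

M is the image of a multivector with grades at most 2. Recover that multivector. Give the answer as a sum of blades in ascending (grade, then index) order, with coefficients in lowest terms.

Method: the blade images are trace-orthogonal — tr(rho(e_A) rho(e_B)^-1) = 4 if A = B and 0 otherwise — and rho(e_A)^-1 = (e_A)^2 * rho(e_A) with (e_A)^2 = +1 or -1, so the coefficient of e_A in the preimage is (e_A)^2 * tr(M rho(e_A))/4.
Nonzero projections over blades of grade <= 2: γ3: (γ3)^2 = -1, tr(M rho(γ3)) = 4, coefficient -1; γ13: (γ13)^2 = +1, tr(M rho(γ13)) = -20, coefficient -5. Every other blade of grade <= 2 projects to 0.
Answer: -γ3 - 5*γ13


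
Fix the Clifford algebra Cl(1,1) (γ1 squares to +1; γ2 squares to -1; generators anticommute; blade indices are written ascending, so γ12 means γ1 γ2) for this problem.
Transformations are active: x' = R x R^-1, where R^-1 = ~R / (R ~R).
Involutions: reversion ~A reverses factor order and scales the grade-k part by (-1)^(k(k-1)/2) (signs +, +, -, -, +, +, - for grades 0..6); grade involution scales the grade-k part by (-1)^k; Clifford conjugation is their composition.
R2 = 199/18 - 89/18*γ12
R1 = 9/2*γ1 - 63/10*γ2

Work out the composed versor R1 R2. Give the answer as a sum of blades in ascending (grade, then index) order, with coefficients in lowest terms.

Distribute over the terms of R1 (each basis-blade product reordered to ascending indices, repeated generators contracted through their squares):
(9/2*γ1) R2 = 199/4*γ1 - 89/4*γ2
(-63/10*γ2) R2 = 623/20*γ1 - 1393/20*γ2
Summing the partial products and collecting blades:
Answer: 809/10*γ1 - 919/10*γ2


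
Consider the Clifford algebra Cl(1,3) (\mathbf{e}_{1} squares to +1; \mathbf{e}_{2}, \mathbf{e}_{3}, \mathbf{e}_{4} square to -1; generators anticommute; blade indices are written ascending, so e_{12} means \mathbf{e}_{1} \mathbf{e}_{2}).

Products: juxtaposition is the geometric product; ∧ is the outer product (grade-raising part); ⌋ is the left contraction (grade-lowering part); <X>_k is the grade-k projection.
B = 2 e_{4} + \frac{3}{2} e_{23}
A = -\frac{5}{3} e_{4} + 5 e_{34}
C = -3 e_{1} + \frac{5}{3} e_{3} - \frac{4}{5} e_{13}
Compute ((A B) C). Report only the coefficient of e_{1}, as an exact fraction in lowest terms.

step 1: \frac{10}{3} - 10 e_{3} + \frac{15}{2} e_{24} - \frac{5}{2} e_{234}
step 2: \frac{50}{3} - 2 e_{1} + \frac{50}{9} e_{3} - \frac{98}{3} e_{13} - \frac{25}{6} e_{24} - \frac{49}{2} e_{124} - \frac{25}{2} e_{234} - \frac{3}{2} e_{1234}
Answer: -2


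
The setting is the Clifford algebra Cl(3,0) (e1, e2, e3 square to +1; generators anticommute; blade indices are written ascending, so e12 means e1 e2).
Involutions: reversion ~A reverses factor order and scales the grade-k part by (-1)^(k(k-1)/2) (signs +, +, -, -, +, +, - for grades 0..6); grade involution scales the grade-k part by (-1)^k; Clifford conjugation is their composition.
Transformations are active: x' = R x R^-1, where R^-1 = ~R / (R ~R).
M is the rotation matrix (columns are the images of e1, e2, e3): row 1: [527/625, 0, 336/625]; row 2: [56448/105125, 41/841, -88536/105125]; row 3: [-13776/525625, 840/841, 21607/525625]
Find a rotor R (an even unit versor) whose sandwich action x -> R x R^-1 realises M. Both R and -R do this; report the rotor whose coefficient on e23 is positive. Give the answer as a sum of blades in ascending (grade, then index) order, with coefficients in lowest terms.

Method: write R = a + b12*e12 + b13*e13 + b23*e23 with a^2 + b12^2 + b13^2 + b23^2 = 1 (so R^-1 = ~R). Expanding the columns R e_j ~R gives tr M = 4a^2 - 1 and, from the antisymmetric part, M21 - M12 = -4a*b12, M13 - M31 = 4a*b13, M32 - M23 = -4a*b23.
Here tr M = 490439/525625, so a^2 = (1 + tr M)/4 = 254016/525625 and a = ±504/725. Taking a = 504/725: M21 - M12 = 56448/105125, M13 - M31 = 296352/525625, M32 - M23 = 193536/105125, giving b12 = -28/145, b13 = 147/725, b23 = -96/145, i.e. R = 504/725 - 28/145*e12 + 147/725*e13 - 96/145*e23.
Its e23 coefficient is negative, so report the other preimage -R.
Answer: -504/725 + 28/145*e12 - 147/725*e13 + 96/145*e23. Note: both R and -R realise this M (trace 490439/525625); the covering map identifies them, and the e23-coefficient sign is the tie-breaker.


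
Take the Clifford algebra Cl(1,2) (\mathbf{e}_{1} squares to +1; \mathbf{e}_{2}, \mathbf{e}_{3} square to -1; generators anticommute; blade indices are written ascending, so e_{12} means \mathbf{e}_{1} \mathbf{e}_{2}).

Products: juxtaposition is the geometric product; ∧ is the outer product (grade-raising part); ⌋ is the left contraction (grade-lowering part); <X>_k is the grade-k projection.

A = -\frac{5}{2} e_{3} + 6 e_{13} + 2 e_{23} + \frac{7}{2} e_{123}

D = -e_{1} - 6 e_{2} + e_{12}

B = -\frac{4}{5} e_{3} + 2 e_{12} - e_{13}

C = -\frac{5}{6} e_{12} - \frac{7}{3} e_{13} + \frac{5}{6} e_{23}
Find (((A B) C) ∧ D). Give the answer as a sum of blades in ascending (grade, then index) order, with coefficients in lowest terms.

step 1: -8 + \frac{73}{10} e_{1} + \frac{51}{10} e_{2} + 7 e_{3} + \frac{24}{5} e_{12} + 4 e_{13} + 12 e_{23} - 5 e_{123}
step 2: -\frac{70}{3} - \frac{197}{12} e_{1} - \frac{143}{12} e_{2} - \frac{1027}{60} e_{3} + 38 e_{12} + \frac{14}{3} e_{13} + \frac{6}{5} e_{23} + \frac{243}{20} e_{123}
step 3: \frac{70}{3} e_{1} + 140 e_{2} + \frac{253}{4} e_{12} - \frac{1027}{60} e_{13} - \frac{1027}{10} e_{23} + \frac{581}{60} e_{123}
Answer: \frac{70}{3} e_{1} + 140 e_{2} + \frac{253}{4} e_{12} - \frac{1027}{60} e_{13} - \frac{1027}{10} e_{23} + \frac{581}{60} e_{123}


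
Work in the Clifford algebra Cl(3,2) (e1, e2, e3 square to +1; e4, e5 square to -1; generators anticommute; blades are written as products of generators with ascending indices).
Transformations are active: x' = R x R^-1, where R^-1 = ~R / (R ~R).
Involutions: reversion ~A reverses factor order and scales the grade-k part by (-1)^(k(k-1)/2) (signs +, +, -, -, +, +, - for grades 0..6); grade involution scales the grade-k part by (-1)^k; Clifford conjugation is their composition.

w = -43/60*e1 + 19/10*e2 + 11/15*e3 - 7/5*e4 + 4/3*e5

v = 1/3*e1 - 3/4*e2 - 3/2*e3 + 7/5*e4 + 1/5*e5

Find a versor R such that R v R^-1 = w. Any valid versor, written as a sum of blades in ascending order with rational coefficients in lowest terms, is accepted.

Here q(v) = q(w) = 133/144; the classical choice R = v + w = -23/60*e1 + 23/20*e2 - 23/30*e3 + 23/15*e5 then realises v -> w under the sandwich.
Answer: -23/60*e1 + 23/20*e2 - 23/30*e3 + 23/15*e5


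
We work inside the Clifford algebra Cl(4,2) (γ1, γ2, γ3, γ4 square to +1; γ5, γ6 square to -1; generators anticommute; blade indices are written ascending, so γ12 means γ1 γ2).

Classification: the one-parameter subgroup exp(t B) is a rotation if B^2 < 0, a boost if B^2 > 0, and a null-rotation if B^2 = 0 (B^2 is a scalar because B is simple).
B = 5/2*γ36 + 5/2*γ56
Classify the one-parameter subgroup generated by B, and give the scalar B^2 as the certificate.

B^2 term by term: the squares give (5/2)^2*(γ36)^2 + (5/2)^2*(γ56)^2 = 25/4*(+1) + 25/4*(-1) = 0 (each basis 2-blade squares to minus the product of its generators' squares); cross terms between blades sharing an index anticommute and cancel. So B^2 = 0.
Answer: null-rotation, certificate B^2 = 0. Note: conjugating B changes its blade decomposition but never the scalar B^2 = 0, whose sign settles the classification.
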